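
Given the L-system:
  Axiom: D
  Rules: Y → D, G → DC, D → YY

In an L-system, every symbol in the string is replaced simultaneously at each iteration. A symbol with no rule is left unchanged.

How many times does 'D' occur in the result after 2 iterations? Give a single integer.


Answer: 2

Derivation:
Step 0: D  (1 'D')
Step 1: YY  (0 'D')
Step 2: DD  (2 'D')


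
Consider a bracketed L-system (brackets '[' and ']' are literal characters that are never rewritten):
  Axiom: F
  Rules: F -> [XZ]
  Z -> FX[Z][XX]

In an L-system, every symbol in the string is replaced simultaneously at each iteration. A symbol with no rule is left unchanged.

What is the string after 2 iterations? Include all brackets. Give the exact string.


Step 0: F
Step 1: [XZ]
Step 2: [XFX[Z][XX]]

Answer: [XFX[Z][XX]]


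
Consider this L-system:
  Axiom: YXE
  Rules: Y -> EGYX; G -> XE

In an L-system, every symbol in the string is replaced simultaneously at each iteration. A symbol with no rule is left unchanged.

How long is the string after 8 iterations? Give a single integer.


Step 0: length = 3
Step 1: length = 6
Step 2: length = 10
Step 3: length = 14
Step 4: length = 18
Step 5: length = 22
Step 6: length = 26
Step 7: length = 30
Step 8: length = 34

Answer: 34


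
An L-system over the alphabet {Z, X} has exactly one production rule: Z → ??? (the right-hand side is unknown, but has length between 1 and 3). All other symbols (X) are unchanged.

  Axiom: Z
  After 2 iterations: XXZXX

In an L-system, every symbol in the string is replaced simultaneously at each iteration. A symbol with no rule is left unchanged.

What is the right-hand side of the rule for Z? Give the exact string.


Trying Z → XZX:
  Step 0: Z
  Step 1: XZX
  Step 2: XXZXX
Matches the given result.

Answer: XZX


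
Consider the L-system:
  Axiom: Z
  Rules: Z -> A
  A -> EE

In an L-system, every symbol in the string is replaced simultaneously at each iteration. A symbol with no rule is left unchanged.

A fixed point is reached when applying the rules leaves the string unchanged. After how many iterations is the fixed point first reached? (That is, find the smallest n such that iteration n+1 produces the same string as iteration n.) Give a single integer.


Step 0: Z
Step 1: A
Step 2: EE
Step 3: EE  (unchanged — fixed point at step 2)

Answer: 2


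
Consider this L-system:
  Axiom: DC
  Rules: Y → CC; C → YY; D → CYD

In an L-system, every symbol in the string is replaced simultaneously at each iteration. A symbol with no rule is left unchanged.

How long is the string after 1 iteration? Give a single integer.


Step 0: length = 2
Step 1: length = 5

Answer: 5


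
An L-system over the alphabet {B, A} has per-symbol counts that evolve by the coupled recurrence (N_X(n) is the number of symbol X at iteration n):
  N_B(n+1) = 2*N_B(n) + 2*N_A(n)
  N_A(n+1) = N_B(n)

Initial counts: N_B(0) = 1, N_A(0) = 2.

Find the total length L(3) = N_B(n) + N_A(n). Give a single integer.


Step 0: N_B=1, N_A=2, L=3
Step 1: N_B=6, N_A=1, L=7
Step 2: N_B=14, N_A=6, L=20
Step 3: N_B=40, N_A=14, L=54

Answer: 54


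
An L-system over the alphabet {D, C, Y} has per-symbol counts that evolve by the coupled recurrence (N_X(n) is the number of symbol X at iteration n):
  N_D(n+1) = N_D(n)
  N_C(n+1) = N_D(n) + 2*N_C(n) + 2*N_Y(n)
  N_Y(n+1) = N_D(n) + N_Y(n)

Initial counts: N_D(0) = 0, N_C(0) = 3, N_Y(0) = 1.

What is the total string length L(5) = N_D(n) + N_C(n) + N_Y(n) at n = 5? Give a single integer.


Step 0: N_D=0, N_C=3, N_Y=1, L=4
Step 1: N_D=0, N_C=8, N_Y=1, L=9
Step 2: N_D=0, N_C=18, N_Y=1, L=19
Step 3: N_D=0, N_C=38, N_Y=1, L=39
Step 4: N_D=0, N_C=78, N_Y=1, L=79
Step 5: N_D=0, N_C=158, N_Y=1, L=159

Answer: 159


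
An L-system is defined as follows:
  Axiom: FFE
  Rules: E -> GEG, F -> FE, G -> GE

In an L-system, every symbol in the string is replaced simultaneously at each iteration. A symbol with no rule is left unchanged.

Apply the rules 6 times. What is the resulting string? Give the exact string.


Step 0: FFE
Step 1: FEFEGEG
Step 2: FEGEGFEGEGGEGEGGE
Step 3: FEGEGGEGEGGEFEGEGGEGEGGEGEGEGGEGEGGEGEGEG
Step 4: FEGEGGEGEGGEGEGEGGEGEGGEGEGEGFEGEGGEGEGGEGEGEGGEGEGGEGEGEGGEGEGGEGEGGEGEGEGGEGEGGEGEGEGGEGEGGEGEGGE
Step 5: FEGEGGEGEGGEGEGEGGEGEGGEGEGEGGEGEGGEGEGGEGEGEGGEGEGGEGEGEGGEGEGGEGEGGEFEGEGGEGEGGEGEGEGGEGEGGEGEGEGGEGEGGEGEGGEGEGEGGEGEGGEGEGEGGEGEGGEGEGGEGEGEGGEGEGGEGEGEGGEGEGGEGEGEGGEGEGGEGEGGEGEGEGGEGEGGEGEGEGGEGEGGEGEGGEGEGEGGEGEGGEGEGEGGEGEGGEGEGEG
Step 6: FEGEGGEGEGGEGEGEGGEGEGGEGEGEGGEGEGGEGEGGEGEGEGGEGEGGEGEGEGGEGEGGEGEGGEGEGEGGEGEGGEGEGEGGEGEGGEGEGEGGEGEGGEGEGGEGEGEGGEGEGGEGEGEGGEGEGGEGEGGEGEGEGGEGEGGEGEGEGGEGEGGEGEGEGFEGEGGEGEGGEGEGEGGEGEGGEGEGEGGEGEGGEGEGGEGEGEGGEGEGGEGEGEGGEGEGGEGEGGEGEGEGGEGEGGEGEGEGGEGEGGEGEGEGGEGEGGEGEGGEGEGEGGEGEGGEGEGEGGEGEGGEGEGGEGEGEGGEGEGGEGEGEGGEGEGGEGEGEGGEGEGGEGEGGEGEGEGGEGEGGEGEGEGGEGEGGEGEGGEGEGEGGEGEGGEGEGEGGEGEGGEGEGGEGEGEGGEGEGGEGEGEGGEGEGGEGEGEGGEGEGGEGEGGEGEGEGGEGEGGEGEGEGGEGEGGEGEGGEGEGEGGEGEGGEGEGEGGEGEGGEGEGEGGEGEGGEGEGGEGEGEGGEGEGGEGEGEGGEGEGGEGEGGEGEGEGGEGEGGEGEGEGGEGEGGEGEGGE

Answer: FEGEGGEGEGGEGEGEGGEGEGGEGEGEGGEGEGGEGEGGEGEGEGGEGEGGEGEGEGGEGEGGEGEGGEGEGEGGEGEGGEGEGEGGEGEGGEGEGEGGEGEGGEGEGGEGEGEGGEGEGGEGEGEGGEGEGGEGEGGEGEGEGGEGEGGEGEGEGGEGEGGEGEGEGFEGEGGEGEGGEGEGEGGEGEGGEGEGEGGEGEGGEGEGGEGEGEGGEGEGGEGEGEGGEGEGGEGEGGEGEGEGGEGEGGEGEGEGGEGEGGEGEGEGGEGEGGEGEGGEGEGEGGEGEGGEGEGEGGEGEGGEGEGGEGEGEGGEGEGGEGEGEGGEGEGGEGEGEGGEGEGGEGEGGEGEGEGGEGEGGEGEGEGGEGEGGEGEGGEGEGEGGEGEGGEGEGEGGEGEGGEGEGGEGEGEGGEGEGGEGEGEGGEGEGGEGEGEGGEGEGGEGEGGEGEGEGGEGEGGEGEGEGGEGEGGEGEGGEGEGEGGEGEGGEGEGEGGEGEGGEGEGEGGEGEGGEGEGGEGEGEGGEGEGGEGEGEGGEGEGGEGEGGEGEGEGGEGEGGEGEGEGGEGEGGEGEGGE


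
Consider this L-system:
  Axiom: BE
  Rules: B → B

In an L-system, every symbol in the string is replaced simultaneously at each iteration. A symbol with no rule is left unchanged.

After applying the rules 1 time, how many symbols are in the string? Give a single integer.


Answer: 2

Derivation:
Step 0: length = 2
Step 1: length = 2


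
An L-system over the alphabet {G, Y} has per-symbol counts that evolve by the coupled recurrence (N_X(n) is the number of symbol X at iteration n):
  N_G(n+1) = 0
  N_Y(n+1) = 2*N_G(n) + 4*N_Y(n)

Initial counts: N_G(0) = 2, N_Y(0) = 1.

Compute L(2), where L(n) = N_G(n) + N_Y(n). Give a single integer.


Answer: 32

Derivation:
Step 0: N_G=2, N_Y=1, L=3
Step 1: N_G=0, N_Y=8, L=8
Step 2: N_G=0, N_Y=32, L=32


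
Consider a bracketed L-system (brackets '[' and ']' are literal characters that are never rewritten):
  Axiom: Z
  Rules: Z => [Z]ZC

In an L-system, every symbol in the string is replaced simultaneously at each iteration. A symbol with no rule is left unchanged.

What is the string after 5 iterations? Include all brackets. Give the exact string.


Answer: [[[[[Z]ZC][Z]ZCC][[Z]ZC][Z]ZCCC][[[Z]ZC][Z]ZCC][[Z]ZC][Z]ZCCCC][[[[Z]ZC][Z]ZCC][[Z]ZC][Z]ZCCC][[[Z]ZC][Z]ZCC][[Z]ZC][Z]ZCCCCC

Derivation:
Step 0: Z
Step 1: [Z]ZC
Step 2: [[Z]ZC][Z]ZCC
Step 3: [[[Z]ZC][Z]ZCC][[Z]ZC][Z]ZCCC
Step 4: [[[[Z]ZC][Z]ZCC][[Z]ZC][Z]ZCCC][[[Z]ZC][Z]ZCC][[Z]ZC][Z]ZCCCC
Step 5: [[[[[Z]ZC][Z]ZCC][[Z]ZC][Z]ZCCC][[[Z]ZC][Z]ZCC][[Z]ZC][Z]ZCCCC][[[[Z]ZC][Z]ZCC][[Z]ZC][Z]ZCCC][[[Z]ZC][Z]ZCC][[Z]ZC][Z]ZCCCCC


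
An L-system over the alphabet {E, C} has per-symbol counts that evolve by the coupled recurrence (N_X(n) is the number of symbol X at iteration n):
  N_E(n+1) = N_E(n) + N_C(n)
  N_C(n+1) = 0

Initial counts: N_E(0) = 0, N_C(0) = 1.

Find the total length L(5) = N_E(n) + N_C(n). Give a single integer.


Step 0: N_E=0, N_C=1, L=1
Step 1: N_E=1, N_C=0, L=1
Step 2: N_E=1, N_C=0, L=1
Step 3: N_E=1, N_C=0, L=1
Step 4: N_E=1, N_C=0, L=1
Step 5: N_E=1, N_C=0, L=1

Answer: 1


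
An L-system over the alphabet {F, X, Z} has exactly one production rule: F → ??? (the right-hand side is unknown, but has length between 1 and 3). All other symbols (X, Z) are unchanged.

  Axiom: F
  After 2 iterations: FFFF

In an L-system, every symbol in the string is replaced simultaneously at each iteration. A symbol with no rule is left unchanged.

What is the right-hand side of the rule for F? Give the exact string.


Answer: FF

Derivation:
Trying F → FF:
  Step 0: F
  Step 1: FF
  Step 2: FFFF
Matches the given result.


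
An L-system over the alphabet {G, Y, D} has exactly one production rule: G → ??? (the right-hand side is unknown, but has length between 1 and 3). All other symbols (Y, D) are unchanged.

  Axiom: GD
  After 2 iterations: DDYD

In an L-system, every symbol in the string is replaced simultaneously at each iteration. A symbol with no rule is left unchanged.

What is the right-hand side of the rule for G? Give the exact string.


Answer: DDY

Derivation:
Trying G → DDY:
  Step 0: GD
  Step 1: DDYD
  Step 2: DDYD
Matches the given result.


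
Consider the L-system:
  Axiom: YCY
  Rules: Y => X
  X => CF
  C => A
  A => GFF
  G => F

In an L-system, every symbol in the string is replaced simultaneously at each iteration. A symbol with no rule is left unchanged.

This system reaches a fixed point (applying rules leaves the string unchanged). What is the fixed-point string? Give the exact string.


Step 0: YCY
Step 1: XAX
Step 2: CFGFFCF
Step 3: AFFFFAF
Step 4: GFFFFFFGFFF
Step 5: FFFFFFFFFFF
Step 6: FFFFFFFFFFF  (unchanged — fixed point at step 5)

Answer: FFFFFFFFFFF


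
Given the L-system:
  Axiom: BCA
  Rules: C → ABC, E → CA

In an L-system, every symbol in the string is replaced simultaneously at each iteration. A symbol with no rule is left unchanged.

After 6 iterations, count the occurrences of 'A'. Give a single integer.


Answer: 7

Derivation:
Step 0: BCA  (1 'A')
Step 1: BABCA  (2 'A')
Step 2: BABABCA  (3 'A')
Step 3: BABABABCA  (4 'A')
Step 4: BABABABABCA  (5 'A')
Step 5: BABABABABABCA  (6 'A')
Step 6: BABABABABABABCA  (7 'A')


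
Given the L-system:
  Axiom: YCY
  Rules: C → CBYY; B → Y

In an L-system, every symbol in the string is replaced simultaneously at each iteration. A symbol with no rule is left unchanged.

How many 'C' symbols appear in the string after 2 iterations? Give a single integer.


Step 0: YCY  (1 'C')
Step 1: YCBYYY  (1 'C')
Step 2: YCBYYYYYY  (1 'C')

Answer: 1


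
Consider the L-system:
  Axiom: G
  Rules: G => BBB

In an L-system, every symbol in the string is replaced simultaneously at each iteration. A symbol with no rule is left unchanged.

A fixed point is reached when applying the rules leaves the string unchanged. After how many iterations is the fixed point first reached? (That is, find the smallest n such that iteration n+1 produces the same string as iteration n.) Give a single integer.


Step 0: G
Step 1: BBB
Step 2: BBB  (unchanged — fixed point at step 1)

Answer: 1


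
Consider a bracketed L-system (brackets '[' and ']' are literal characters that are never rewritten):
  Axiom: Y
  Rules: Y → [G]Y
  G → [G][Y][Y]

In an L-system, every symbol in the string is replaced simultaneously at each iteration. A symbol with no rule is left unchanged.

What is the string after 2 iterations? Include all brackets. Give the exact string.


Step 0: Y
Step 1: [G]Y
Step 2: [[G][Y][Y]][G]Y

Answer: [[G][Y][Y]][G]Y


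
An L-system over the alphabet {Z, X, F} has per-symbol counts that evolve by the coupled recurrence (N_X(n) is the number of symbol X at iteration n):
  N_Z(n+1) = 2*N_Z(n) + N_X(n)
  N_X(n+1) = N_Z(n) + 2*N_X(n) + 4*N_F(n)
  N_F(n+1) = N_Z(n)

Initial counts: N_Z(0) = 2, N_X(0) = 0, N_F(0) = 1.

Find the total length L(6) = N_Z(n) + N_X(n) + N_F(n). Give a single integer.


Step 0: N_Z=2, N_X=0, N_F=1, L=3
Step 1: N_Z=4, N_X=6, N_F=2, L=12
Step 2: N_Z=14, N_X=24, N_F=4, L=42
Step 3: N_Z=52, N_X=78, N_F=14, L=144
Step 4: N_Z=182, N_X=264, N_F=52, L=498
Step 5: N_Z=628, N_X=918, N_F=182, L=1728
Step 6: N_Z=2174, N_X=3192, N_F=628, L=5994

Answer: 5994


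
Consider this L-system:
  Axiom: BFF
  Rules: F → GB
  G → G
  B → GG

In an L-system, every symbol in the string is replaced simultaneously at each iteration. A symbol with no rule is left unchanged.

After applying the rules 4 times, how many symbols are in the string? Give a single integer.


Answer: 8

Derivation:
Step 0: length = 3
Step 1: length = 6
Step 2: length = 8
Step 3: length = 8
Step 4: length = 8


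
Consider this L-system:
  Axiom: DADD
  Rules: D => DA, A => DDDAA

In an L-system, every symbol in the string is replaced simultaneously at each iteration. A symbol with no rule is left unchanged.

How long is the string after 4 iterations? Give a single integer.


Step 0: length = 4
Step 1: length = 11
Step 2: length = 37
Step 3: length = 122
Step 4: length = 403

Answer: 403


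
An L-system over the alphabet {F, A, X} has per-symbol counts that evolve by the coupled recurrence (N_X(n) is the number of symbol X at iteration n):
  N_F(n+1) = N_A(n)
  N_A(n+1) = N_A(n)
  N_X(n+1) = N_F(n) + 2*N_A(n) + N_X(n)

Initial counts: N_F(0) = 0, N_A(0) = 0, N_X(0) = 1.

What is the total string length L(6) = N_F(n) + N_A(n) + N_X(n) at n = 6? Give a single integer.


Answer: 1

Derivation:
Step 0: N_F=0, N_A=0, N_X=1, L=1
Step 1: N_F=0, N_A=0, N_X=1, L=1
Step 2: N_F=0, N_A=0, N_X=1, L=1
Step 3: N_F=0, N_A=0, N_X=1, L=1
Step 4: N_F=0, N_A=0, N_X=1, L=1
Step 5: N_F=0, N_A=0, N_X=1, L=1
Step 6: N_F=0, N_A=0, N_X=1, L=1


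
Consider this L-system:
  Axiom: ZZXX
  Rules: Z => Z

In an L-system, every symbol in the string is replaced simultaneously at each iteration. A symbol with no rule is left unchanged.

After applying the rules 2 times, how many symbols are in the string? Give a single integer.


Step 0: length = 4
Step 1: length = 4
Step 2: length = 4

Answer: 4


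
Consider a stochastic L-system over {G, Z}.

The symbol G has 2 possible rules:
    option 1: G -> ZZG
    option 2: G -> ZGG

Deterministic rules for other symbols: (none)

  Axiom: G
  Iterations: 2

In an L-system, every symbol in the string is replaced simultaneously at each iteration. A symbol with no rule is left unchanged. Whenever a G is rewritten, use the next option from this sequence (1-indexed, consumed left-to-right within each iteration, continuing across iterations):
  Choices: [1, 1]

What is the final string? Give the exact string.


Answer: ZZZZG

Derivation:
Step 0: G
Step 1: ZZG  (used choices [1])
Step 2: ZZZZG  (used choices [1])


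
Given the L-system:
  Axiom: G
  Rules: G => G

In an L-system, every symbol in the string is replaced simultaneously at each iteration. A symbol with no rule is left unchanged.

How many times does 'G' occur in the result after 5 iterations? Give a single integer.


Step 0: G  (1 'G')
Step 1: G  (1 'G')
Step 2: G  (1 'G')
Step 3: G  (1 'G')
Step 4: G  (1 'G')
Step 5: G  (1 'G')

Answer: 1


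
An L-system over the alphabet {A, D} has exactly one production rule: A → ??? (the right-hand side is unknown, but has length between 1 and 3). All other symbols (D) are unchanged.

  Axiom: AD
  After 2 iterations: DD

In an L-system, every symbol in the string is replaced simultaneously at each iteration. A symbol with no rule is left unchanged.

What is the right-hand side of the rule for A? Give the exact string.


Trying A → D:
  Step 0: AD
  Step 1: DD
  Step 2: DD
Matches the given result.

Answer: D


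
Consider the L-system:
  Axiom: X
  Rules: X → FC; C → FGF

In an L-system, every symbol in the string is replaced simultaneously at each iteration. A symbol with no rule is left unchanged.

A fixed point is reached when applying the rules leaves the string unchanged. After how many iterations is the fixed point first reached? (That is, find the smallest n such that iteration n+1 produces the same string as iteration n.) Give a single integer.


Answer: 2

Derivation:
Step 0: X
Step 1: FC
Step 2: FFGF
Step 3: FFGF  (unchanged — fixed point at step 2)


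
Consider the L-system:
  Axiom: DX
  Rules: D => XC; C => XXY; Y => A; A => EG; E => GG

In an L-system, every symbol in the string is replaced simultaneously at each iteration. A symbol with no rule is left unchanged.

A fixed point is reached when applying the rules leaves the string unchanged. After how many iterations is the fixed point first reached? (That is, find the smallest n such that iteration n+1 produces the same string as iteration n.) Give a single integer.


Step 0: DX
Step 1: XCX
Step 2: XXXYX
Step 3: XXXAX
Step 4: XXXEGX
Step 5: XXXGGGX
Step 6: XXXGGGX  (unchanged — fixed point at step 5)

Answer: 5


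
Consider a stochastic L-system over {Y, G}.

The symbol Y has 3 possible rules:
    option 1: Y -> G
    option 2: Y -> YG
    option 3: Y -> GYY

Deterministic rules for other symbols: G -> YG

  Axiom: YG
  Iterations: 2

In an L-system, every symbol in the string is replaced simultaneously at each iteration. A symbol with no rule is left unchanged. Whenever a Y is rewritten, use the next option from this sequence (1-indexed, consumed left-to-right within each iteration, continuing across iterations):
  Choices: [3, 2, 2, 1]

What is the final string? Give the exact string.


Step 0: YG
Step 1: GYYYG  (used choices [3])
Step 2: YGYGYGGYG  (used choices [2, 2, 1])

Answer: YGYGYGGYG


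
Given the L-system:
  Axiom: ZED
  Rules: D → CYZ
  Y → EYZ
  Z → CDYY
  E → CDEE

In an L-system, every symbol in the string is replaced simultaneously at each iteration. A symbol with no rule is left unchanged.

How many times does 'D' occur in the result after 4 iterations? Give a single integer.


Step 0: ZED  (1 'D')
Step 1: CDYYCDEECYZ  (2 'D')
Step 2: CCYZEYZEYZCCYZCDEECDEECEYZCDYY  (3 'D')
Step 3: CCEYZCDYYCDEEEYZCDYYCDEEEYZCDYYCCEYZCDYYCCYZCDEECDEECCYZCDEECDEECCDEEEYZCDYYCCYZEYZEYZ  (12 'D')
Step 4: CCCDEEEYZCDYYCCYZEYZEYZCCYZCDEECDEECDEEEYZCDYYCCYZEYZEYZCCYZCDEECDEECDEEEYZCDYYCCYZEYZEYZCCCDEEEYZCDYYCCYZEYZEYZCCEYZCDYYCCYZCDEECDEECCYZCDEECDEECCEYZCDYYCCYZCDEECDEECCYZCDEECDEECCCYZCDEECDEECDEEEYZCDYYCCYZEYZEYZCCEYZCDYYCDEEEYZCDYYCDEEEYZCDYY  (31 'D')

Answer: 31


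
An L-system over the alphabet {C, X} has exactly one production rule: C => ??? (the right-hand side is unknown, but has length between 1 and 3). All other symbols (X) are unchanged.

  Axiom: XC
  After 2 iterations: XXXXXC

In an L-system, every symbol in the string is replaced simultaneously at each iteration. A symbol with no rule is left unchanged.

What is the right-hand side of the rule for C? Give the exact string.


Answer: XXC

Derivation:
Trying C => XXC:
  Step 0: XC
  Step 1: XXXC
  Step 2: XXXXXC
Matches the given result.


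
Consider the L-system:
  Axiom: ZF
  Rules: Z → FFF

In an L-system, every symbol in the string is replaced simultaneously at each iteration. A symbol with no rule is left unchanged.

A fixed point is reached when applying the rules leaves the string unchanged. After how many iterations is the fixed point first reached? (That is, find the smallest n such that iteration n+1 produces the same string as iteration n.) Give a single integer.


Answer: 1

Derivation:
Step 0: ZF
Step 1: FFFF
Step 2: FFFF  (unchanged — fixed point at step 1)


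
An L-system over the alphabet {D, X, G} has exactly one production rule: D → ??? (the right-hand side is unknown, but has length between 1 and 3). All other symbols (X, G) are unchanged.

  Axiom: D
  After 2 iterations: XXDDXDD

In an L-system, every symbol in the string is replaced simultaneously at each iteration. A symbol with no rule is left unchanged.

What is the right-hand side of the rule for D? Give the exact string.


Trying D → XDD:
  Step 0: D
  Step 1: XDD
  Step 2: XXDDXDD
Matches the given result.

Answer: XDD


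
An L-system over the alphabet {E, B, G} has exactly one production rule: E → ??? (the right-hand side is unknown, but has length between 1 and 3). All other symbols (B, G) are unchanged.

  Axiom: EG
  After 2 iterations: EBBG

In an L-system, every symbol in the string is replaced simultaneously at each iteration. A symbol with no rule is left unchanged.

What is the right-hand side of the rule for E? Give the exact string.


Answer: EB

Derivation:
Trying E → EB:
  Step 0: EG
  Step 1: EBG
  Step 2: EBBG
Matches the given result.


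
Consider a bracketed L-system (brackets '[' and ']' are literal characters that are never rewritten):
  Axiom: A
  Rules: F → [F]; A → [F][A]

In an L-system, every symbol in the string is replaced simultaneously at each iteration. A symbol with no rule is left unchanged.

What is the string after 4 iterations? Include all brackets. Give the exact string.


Answer: [[[[F]]]][[[[F]]][[[F]][[F][A]]]]

Derivation:
Step 0: A
Step 1: [F][A]
Step 2: [[F]][[F][A]]
Step 3: [[[F]]][[[F]][[F][A]]]
Step 4: [[[[F]]]][[[[F]]][[[F]][[F][A]]]]


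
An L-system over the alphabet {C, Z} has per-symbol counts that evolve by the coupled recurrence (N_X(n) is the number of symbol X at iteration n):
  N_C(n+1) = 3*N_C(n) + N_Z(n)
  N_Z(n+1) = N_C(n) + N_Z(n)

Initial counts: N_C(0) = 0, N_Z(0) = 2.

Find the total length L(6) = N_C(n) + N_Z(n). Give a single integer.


Answer: 1584

Derivation:
Step 0: N_C=0, N_Z=2, L=2
Step 1: N_C=2, N_Z=2, L=4
Step 2: N_C=8, N_Z=4, L=12
Step 3: N_C=28, N_Z=12, L=40
Step 4: N_C=96, N_Z=40, L=136
Step 5: N_C=328, N_Z=136, L=464
Step 6: N_C=1120, N_Z=464, L=1584


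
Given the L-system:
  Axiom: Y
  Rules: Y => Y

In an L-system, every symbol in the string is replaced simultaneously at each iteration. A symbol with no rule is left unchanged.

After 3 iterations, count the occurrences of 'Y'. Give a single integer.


Answer: 1

Derivation:
Step 0: Y  (1 'Y')
Step 1: Y  (1 'Y')
Step 2: Y  (1 'Y')
Step 3: Y  (1 'Y')


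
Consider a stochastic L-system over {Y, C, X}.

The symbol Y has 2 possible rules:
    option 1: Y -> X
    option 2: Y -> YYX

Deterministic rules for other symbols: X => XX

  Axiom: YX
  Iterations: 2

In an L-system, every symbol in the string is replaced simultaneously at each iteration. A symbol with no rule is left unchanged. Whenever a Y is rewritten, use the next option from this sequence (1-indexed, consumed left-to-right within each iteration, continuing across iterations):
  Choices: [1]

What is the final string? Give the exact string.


Answer: XXXXXX

Derivation:
Step 0: YX
Step 1: XXX  (used choices [1])
Step 2: XXXXXX  (used choices [])


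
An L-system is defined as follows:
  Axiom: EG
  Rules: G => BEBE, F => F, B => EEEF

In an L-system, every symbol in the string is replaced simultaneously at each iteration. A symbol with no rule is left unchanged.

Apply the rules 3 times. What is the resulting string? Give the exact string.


Answer: EEEEFEEEEFE

Derivation:
Step 0: EG
Step 1: EBEBE
Step 2: EEEEFEEEEFE
Step 3: EEEEFEEEEFE


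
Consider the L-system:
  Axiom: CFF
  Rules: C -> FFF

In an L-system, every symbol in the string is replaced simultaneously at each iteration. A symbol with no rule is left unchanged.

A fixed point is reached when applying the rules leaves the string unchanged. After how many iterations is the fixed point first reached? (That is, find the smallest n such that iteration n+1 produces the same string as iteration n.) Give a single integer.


Answer: 1

Derivation:
Step 0: CFF
Step 1: FFFFF
Step 2: FFFFF  (unchanged — fixed point at step 1)


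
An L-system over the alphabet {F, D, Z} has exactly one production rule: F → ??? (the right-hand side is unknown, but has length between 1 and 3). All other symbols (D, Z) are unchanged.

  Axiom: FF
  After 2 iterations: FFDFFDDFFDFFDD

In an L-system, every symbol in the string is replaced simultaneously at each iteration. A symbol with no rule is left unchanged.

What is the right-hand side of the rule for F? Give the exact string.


Answer: FFD

Derivation:
Trying F → FFD:
  Step 0: FF
  Step 1: FFDFFD
  Step 2: FFDFFDDFFDFFDD
Matches the given result.


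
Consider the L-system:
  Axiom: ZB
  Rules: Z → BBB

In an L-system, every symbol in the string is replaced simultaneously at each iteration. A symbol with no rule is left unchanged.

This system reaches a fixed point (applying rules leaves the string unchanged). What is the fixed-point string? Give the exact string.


Step 0: ZB
Step 1: BBBB
Step 2: BBBB  (unchanged — fixed point at step 1)

Answer: BBBB


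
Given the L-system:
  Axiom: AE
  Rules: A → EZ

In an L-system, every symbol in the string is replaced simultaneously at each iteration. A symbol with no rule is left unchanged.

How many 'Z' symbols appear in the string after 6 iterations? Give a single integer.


Answer: 1

Derivation:
Step 0: AE  (0 'Z')
Step 1: EZE  (1 'Z')
Step 2: EZE  (1 'Z')
Step 3: EZE  (1 'Z')
Step 4: EZE  (1 'Z')
Step 5: EZE  (1 'Z')
Step 6: EZE  (1 'Z')


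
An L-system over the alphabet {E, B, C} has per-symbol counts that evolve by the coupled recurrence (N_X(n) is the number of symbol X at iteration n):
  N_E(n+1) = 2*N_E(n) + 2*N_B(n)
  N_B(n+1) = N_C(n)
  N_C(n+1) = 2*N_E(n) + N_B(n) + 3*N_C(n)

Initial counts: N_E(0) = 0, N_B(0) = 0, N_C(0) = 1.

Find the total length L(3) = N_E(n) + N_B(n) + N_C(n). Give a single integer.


Step 0: N_E=0, N_B=0, N_C=1, L=1
Step 1: N_E=0, N_B=1, N_C=3, L=4
Step 2: N_E=2, N_B=3, N_C=10, L=15
Step 3: N_E=10, N_B=10, N_C=37, L=57

Answer: 57


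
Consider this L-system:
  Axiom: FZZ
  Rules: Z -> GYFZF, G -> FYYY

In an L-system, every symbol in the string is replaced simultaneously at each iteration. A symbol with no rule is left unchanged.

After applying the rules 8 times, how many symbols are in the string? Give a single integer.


Answer: 109

Derivation:
Step 0: length = 3
Step 1: length = 11
Step 2: length = 25
Step 3: length = 39
Step 4: length = 53
Step 5: length = 67
Step 6: length = 81
Step 7: length = 95
Step 8: length = 109


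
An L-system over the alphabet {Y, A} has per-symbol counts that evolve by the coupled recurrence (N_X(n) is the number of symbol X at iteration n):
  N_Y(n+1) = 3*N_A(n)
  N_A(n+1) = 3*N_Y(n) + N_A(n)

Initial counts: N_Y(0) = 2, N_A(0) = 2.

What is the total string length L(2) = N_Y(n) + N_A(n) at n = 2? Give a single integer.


Step 0: N_Y=2, N_A=2, L=4
Step 1: N_Y=6, N_A=8, L=14
Step 2: N_Y=24, N_A=26, L=50

Answer: 50


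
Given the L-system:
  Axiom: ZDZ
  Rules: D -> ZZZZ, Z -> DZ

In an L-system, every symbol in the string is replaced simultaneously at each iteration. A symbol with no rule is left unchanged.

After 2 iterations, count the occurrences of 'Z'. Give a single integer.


Step 0: ZDZ  (2 'Z')
Step 1: DZZZZZDZ  (6 'Z')
Step 2: ZZZZDZDZDZDZDZZZZZDZ  (14 'Z')

Answer: 14


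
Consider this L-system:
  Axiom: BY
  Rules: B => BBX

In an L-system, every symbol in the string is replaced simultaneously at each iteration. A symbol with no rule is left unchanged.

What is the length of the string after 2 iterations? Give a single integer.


Step 0: length = 2
Step 1: length = 4
Step 2: length = 8

Answer: 8


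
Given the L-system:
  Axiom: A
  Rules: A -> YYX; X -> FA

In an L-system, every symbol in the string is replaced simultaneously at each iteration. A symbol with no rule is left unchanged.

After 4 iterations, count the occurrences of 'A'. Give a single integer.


Answer: 1

Derivation:
Step 0: A  (1 'A')
Step 1: YYX  (0 'A')
Step 2: YYFA  (1 'A')
Step 3: YYFYYX  (0 'A')
Step 4: YYFYYFA  (1 'A')


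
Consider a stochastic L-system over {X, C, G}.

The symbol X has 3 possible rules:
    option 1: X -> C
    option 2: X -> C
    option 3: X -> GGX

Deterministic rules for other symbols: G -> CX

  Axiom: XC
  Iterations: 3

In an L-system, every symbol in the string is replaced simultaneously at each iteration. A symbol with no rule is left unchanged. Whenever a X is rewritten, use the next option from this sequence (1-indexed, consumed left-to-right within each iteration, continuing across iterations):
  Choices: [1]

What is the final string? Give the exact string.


Answer: CC

Derivation:
Step 0: XC
Step 1: CC  (used choices [1])
Step 2: CC  (used choices [])
Step 3: CC  (used choices [])


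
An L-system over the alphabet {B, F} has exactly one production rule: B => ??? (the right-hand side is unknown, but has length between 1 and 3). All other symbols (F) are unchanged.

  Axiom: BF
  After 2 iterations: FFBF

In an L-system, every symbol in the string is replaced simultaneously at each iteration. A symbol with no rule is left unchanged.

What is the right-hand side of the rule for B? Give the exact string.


Answer: FB

Derivation:
Trying B => FB:
  Step 0: BF
  Step 1: FBF
  Step 2: FFBF
Matches the given result.


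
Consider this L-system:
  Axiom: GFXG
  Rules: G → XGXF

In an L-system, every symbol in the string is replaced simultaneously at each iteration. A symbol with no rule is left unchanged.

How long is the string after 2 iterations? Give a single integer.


Answer: 16

Derivation:
Step 0: length = 4
Step 1: length = 10
Step 2: length = 16


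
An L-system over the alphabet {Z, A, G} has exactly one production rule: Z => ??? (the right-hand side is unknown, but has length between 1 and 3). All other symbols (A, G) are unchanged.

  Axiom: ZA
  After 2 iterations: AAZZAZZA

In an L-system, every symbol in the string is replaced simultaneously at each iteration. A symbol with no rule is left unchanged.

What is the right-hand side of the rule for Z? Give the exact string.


Answer: AZZ

Derivation:
Trying Z => AZZ:
  Step 0: ZA
  Step 1: AZZA
  Step 2: AAZZAZZA
Matches the given result.


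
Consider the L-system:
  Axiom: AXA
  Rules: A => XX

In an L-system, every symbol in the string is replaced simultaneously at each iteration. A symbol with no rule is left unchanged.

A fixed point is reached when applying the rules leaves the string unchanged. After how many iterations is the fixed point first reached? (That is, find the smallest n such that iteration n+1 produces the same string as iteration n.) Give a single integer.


Answer: 1

Derivation:
Step 0: AXA
Step 1: XXXXX
Step 2: XXXXX  (unchanged — fixed point at step 1)


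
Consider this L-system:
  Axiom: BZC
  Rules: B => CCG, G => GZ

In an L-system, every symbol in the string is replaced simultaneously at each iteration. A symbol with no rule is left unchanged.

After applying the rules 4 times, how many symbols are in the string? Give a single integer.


Answer: 8

Derivation:
Step 0: length = 3
Step 1: length = 5
Step 2: length = 6
Step 3: length = 7
Step 4: length = 8


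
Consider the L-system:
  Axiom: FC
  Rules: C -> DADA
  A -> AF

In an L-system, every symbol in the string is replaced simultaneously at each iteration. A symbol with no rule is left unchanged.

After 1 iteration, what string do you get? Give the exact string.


Step 0: FC
Step 1: FDADA

Answer: FDADA


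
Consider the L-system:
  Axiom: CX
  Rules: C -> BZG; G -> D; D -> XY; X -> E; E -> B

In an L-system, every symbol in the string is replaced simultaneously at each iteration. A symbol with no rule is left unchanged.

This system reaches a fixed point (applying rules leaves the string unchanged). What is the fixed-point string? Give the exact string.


Step 0: CX
Step 1: BZGE
Step 2: BZDB
Step 3: BZXYB
Step 4: BZEYB
Step 5: BZBYB
Step 6: BZBYB  (unchanged — fixed point at step 5)

Answer: BZBYB


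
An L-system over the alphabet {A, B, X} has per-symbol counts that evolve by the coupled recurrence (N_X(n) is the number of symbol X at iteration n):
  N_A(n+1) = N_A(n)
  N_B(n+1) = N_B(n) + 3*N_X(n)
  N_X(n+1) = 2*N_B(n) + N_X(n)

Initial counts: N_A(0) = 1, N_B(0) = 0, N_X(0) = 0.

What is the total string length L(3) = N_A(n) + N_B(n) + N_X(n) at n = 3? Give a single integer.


Answer: 1

Derivation:
Step 0: N_A=1, N_B=0, N_X=0, L=1
Step 1: N_A=1, N_B=0, N_X=0, L=1
Step 2: N_A=1, N_B=0, N_X=0, L=1
Step 3: N_A=1, N_B=0, N_X=0, L=1


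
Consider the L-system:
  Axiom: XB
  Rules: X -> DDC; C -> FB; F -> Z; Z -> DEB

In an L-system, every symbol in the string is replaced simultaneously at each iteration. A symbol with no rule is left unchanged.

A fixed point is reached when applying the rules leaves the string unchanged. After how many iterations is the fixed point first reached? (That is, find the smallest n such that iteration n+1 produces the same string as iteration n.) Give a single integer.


Answer: 4

Derivation:
Step 0: XB
Step 1: DDCB
Step 2: DDFBB
Step 3: DDZBB
Step 4: DDDEBBB
Step 5: DDDEBBB  (unchanged — fixed point at step 4)


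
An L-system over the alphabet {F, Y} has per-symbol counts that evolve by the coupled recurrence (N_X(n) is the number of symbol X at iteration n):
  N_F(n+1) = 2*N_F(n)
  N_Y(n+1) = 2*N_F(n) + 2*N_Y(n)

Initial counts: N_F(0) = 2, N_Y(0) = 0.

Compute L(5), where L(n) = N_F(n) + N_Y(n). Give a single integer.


Answer: 384

Derivation:
Step 0: N_F=2, N_Y=0, L=2
Step 1: N_F=4, N_Y=4, L=8
Step 2: N_F=8, N_Y=16, L=24
Step 3: N_F=16, N_Y=48, L=64
Step 4: N_F=32, N_Y=128, L=160
Step 5: N_F=64, N_Y=320, L=384


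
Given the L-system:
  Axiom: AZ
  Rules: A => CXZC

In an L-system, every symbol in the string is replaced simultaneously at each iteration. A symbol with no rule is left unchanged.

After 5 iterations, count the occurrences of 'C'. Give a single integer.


Step 0: AZ  (0 'C')
Step 1: CXZCZ  (2 'C')
Step 2: CXZCZ  (2 'C')
Step 3: CXZCZ  (2 'C')
Step 4: CXZCZ  (2 'C')
Step 5: CXZCZ  (2 'C')

Answer: 2


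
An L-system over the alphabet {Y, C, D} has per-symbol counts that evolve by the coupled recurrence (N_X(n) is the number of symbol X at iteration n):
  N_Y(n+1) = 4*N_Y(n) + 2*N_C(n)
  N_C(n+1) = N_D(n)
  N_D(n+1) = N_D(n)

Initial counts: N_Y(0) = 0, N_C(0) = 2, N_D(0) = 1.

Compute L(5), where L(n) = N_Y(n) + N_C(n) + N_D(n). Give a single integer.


Step 0: N_Y=0, N_C=2, N_D=1, L=3
Step 1: N_Y=4, N_C=1, N_D=1, L=6
Step 2: N_Y=18, N_C=1, N_D=1, L=20
Step 3: N_Y=74, N_C=1, N_D=1, L=76
Step 4: N_Y=298, N_C=1, N_D=1, L=300
Step 5: N_Y=1194, N_C=1, N_D=1, L=1196

Answer: 1196


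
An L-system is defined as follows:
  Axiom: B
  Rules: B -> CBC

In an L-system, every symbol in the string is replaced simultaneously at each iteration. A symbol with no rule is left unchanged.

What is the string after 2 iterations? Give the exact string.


Step 0: B
Step 1: CBC
Step 2: CCBCC

Answer: CCBCC


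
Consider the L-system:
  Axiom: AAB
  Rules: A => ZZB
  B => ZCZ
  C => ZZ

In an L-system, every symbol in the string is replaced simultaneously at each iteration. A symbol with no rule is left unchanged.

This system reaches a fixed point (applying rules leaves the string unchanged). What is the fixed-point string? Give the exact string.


Step 0: AAB
Step 1: ZZBZZBZCZ
Step 2: ZZZCZZZZCZZZZZ
Step 3: ZZZZZZZZZZZZZZZZ
Step 4: ZZZZZZZZZZZZZZZZ  (unchanged — fixed point at step 3)

Answer: ZZZZZZZZZZZZZZZZ


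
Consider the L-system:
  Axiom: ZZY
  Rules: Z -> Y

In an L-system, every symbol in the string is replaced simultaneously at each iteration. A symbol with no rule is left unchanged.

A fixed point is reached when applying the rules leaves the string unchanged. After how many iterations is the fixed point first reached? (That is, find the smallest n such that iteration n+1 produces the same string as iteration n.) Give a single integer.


Step 0: ZZY
Step 1: YYY
Step 2: YYY  (unchanged — fixed point at step 1)

Answer: 1


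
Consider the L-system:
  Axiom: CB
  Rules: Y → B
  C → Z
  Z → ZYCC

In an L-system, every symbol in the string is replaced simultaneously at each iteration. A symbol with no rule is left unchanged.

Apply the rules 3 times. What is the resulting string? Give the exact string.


Answer: ZYCCBZZB

Derivation:
Step 0: CB
Step 1: ZB
Step 2: ZYCCB
Step 3: ZYCCBZZB


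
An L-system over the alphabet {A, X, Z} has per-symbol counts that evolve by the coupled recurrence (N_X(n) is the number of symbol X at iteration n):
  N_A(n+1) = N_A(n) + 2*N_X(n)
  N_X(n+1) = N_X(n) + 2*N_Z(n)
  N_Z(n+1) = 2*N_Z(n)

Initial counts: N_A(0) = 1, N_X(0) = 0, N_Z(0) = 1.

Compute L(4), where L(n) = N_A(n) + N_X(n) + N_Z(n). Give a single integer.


Answer: 91

Derivation:
Step 0: N_A=1, N_X=0, N_Z=1, L=2
Step 1: N_A=1, N_X=2, N_Z=2, L=5
Step 2: N_A=5, N_X=6, N_Z=4, L=15
Step 3: N_A=17, N_X=14, N_Z=8, L=39
Step 4: N_A=45, N_X=30, N_Z=16, L=91


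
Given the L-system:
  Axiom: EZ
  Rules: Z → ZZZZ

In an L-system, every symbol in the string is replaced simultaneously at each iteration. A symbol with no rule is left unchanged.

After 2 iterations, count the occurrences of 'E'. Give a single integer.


Step 0: EZ  (1 'E')
Step 1: EZZZZ  (1 'E')
Step 2: EZZZZZZZZZZZZZZZZ  (1 'E')

Answer: 1


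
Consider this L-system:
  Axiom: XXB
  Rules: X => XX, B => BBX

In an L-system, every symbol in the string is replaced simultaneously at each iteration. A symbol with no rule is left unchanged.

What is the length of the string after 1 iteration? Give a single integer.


Step 0: length = 3
Step 1: length = 7

Answer: 7


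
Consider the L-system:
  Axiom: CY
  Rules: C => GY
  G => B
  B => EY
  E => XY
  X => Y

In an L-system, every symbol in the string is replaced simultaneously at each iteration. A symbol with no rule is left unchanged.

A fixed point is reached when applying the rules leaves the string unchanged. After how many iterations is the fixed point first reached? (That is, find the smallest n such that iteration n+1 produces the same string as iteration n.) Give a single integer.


Answer: 5

Derivation:
Step 0: CY
Step 1: GYY
Step 2: BYY
Step 3: EYYY
Step 4: XYYYY
Step 5: YYYYY
Step 6: YYYYY  (unchanged — fixed point at step 5)


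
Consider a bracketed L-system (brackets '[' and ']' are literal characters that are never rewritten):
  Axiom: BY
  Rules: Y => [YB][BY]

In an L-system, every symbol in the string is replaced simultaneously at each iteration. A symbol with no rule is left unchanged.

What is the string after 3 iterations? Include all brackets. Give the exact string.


Step 0: BY
Step 1: B[YB][BY]
Step 2: B[[YB][BY]B][B[YB][BY]]
Step 3: B[[[YB][BY]B][B[YB][BY]]B][B[[YB][BY]B][B[YB][BY]]]

Answer: B[[[YB][BY]B][B[YB][BY]]B][B[[YB][BY]B][B[YB][BY]]]


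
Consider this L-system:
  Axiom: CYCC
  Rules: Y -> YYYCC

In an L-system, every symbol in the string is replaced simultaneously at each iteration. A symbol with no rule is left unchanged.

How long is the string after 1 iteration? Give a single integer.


Answer: 8

Derivation:
Step 0: length = 4
Step 1: length = 8


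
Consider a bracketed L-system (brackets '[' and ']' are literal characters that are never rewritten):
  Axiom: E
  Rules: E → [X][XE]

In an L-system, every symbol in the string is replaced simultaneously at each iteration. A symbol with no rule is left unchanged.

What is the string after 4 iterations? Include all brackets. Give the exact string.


Step 0: E
Step 1: [X][XE]
Step 2: [X][X[X][XE]]
Step 3: [X][X[X][X[X][XE]]]
Step 4: [X][X[X][X[X][X[X][XE]]]]

Answer: [X][X[X][X[X][X[X][XE]]]]


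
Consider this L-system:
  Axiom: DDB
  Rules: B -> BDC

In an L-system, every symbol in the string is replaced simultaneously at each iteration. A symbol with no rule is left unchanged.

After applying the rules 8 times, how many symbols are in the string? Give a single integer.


Answer: 19

Derivation:
Step 0: length = 3
Step 1: length = 5
Step 2: length = 7
Step 3: length = 9
Step 4: length = 11
Step 5: length = 13
Step 6: length = 15
Step 7: length = 17
Step 8: length = 19


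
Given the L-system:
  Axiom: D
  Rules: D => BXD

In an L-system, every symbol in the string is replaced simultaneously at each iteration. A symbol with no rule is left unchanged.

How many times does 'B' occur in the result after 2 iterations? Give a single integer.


Answer: 2

Derivation:
Step 0: D  (0 'B')
Step 1: BXD  (1 'B')
Step 2: BXBXD  (2 'B')


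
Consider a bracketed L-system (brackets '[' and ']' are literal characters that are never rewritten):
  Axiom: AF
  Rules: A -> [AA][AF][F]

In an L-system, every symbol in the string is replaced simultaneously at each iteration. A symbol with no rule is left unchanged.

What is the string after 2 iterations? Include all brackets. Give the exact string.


Answer: [[AA][AF][F][AA][AF][F]][[AA][AF][F]F][F]F

Derivation:
Step 0: AF
Step 1: [AA][AF][F]F
Step 2: [[AA][AF][F][AA][AF][F]][[AA][AF][F]F][F]F
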